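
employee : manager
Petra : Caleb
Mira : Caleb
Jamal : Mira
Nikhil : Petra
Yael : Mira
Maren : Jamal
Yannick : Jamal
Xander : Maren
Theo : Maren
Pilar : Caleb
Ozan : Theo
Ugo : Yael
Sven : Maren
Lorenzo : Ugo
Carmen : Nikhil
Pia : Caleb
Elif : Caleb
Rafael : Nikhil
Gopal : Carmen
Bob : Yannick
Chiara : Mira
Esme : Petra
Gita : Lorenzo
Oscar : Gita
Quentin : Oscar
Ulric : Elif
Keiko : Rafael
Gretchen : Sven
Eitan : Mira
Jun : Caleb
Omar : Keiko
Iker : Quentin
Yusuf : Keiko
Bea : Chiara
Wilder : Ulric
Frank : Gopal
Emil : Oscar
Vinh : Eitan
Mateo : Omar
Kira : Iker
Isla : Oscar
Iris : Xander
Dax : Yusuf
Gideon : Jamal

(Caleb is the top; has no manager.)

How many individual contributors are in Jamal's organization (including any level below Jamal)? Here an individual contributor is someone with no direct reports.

The people in Jamal's organization with no one reporting to them are Gideon, Bob, Gretchen, Ozan, Iris. That is 5.

5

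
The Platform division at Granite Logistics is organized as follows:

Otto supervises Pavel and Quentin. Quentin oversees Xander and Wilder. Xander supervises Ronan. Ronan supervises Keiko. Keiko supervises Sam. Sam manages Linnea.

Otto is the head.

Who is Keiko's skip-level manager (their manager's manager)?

Xander

Keiko reports to Ronan, and Ronan reports to Xander. So Keiko's skip-level manager is Xander.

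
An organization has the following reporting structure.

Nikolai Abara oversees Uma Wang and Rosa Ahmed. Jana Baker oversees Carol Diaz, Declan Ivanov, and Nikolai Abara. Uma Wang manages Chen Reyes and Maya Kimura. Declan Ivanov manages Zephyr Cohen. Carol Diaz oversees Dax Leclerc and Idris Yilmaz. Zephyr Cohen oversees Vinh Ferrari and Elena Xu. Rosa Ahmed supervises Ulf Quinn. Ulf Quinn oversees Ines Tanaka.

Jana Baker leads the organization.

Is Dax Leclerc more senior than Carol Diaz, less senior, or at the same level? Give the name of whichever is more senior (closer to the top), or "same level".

Carol Diaz

Dax Leclerc is 2 levels below Jana Baker; Carol Diaz is 1. Carol Diaz is higher.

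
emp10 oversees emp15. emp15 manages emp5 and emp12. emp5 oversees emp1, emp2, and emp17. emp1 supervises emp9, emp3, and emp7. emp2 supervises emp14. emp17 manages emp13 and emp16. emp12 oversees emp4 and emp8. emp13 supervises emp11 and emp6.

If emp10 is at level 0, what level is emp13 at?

Chain from emp13 up to emp10: emp13 → emp17 → emp5 → emp15 → emp10. That is 4 steps up, so emp13 is 4 levels below emp10.

4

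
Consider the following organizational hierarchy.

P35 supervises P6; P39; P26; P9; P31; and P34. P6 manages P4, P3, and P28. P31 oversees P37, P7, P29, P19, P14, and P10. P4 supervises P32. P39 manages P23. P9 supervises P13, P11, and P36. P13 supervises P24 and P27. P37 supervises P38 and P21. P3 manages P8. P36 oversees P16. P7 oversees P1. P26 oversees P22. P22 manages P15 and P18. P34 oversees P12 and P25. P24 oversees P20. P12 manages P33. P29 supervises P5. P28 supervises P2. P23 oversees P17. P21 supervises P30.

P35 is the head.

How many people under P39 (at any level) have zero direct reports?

1

The only person in P39's organization with no one reporting to them is P17. That is 1.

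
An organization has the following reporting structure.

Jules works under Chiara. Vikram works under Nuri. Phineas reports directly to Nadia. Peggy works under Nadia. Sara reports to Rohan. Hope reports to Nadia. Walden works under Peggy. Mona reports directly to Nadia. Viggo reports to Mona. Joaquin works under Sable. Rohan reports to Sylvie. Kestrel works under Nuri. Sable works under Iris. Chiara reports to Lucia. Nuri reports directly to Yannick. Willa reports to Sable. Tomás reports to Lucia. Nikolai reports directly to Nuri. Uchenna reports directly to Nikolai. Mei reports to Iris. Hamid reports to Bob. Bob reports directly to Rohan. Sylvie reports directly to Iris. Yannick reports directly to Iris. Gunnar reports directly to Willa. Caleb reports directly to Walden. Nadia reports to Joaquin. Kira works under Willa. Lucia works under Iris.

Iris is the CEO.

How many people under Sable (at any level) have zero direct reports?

6

The people in Sable's organization with no one reporting to them are Kira, Gunnar, Phineas, Hope, Viggo, Caleb. That is 6.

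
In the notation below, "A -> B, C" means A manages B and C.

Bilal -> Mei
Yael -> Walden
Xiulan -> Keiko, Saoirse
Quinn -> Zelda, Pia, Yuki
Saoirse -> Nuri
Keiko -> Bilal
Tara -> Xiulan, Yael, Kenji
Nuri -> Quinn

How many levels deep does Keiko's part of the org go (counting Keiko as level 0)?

The longest chain under Keiko runs Keiko → Bilal → Mei, which is 2 levels below Keiko.

2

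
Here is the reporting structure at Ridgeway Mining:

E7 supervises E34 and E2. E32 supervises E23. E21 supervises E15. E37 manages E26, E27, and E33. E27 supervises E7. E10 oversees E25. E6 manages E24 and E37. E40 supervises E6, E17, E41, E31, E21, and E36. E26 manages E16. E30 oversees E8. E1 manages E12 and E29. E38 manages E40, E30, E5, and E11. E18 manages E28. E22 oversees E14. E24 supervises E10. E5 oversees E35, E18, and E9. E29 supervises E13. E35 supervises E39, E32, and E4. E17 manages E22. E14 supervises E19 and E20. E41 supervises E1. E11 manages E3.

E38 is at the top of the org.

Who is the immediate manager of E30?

E30 reports directly to E38.

E38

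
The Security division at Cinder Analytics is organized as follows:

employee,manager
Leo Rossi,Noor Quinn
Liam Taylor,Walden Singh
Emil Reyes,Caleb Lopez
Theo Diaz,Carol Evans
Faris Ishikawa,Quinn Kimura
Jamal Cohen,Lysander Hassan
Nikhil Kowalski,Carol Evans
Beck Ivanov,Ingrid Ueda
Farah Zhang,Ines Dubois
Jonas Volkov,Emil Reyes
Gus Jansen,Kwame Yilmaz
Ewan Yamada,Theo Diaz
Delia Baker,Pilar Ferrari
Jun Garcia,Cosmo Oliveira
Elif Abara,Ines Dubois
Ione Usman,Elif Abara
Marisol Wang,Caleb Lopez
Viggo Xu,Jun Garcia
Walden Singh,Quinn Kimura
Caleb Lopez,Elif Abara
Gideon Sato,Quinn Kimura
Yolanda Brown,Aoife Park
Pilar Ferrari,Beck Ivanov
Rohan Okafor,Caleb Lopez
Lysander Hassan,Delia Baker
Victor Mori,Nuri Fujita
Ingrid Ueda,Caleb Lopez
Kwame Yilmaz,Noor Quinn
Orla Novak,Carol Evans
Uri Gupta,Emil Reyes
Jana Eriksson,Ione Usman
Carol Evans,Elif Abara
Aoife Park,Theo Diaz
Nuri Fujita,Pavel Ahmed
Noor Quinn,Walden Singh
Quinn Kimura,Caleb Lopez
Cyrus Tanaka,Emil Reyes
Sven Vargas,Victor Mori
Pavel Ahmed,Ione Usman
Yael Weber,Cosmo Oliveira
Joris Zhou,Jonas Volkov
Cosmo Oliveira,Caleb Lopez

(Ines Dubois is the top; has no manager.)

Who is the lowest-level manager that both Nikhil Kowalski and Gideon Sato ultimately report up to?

Elif Abara

Nikhil Kowalski's chain of managers is Carol Evans, Elif Abara, Ines Dubois. Gideon Sato's chain of managers is Quinn Kimura, Caleb Lopez, Elif Abara, Ines Dubois. The first manager that appears in both chains is Elif Abara.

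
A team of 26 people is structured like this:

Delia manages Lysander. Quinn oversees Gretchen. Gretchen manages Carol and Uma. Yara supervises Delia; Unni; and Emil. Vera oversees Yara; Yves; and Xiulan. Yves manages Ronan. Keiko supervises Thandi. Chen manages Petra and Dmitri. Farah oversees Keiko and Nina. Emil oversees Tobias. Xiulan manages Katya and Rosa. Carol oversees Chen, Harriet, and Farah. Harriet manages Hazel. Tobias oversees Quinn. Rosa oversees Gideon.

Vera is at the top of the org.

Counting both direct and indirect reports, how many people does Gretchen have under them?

11

Gretchen directly manages Carol, Uma. Under Carol: Chen, Dmitri, Petra, Harriet, Hazel, Farah, Nina, Keiko, Thandi (9). Uma has no reports. So Gretchen's organization is 2 direct reports plus everyone under them: 10 + 1 = 11.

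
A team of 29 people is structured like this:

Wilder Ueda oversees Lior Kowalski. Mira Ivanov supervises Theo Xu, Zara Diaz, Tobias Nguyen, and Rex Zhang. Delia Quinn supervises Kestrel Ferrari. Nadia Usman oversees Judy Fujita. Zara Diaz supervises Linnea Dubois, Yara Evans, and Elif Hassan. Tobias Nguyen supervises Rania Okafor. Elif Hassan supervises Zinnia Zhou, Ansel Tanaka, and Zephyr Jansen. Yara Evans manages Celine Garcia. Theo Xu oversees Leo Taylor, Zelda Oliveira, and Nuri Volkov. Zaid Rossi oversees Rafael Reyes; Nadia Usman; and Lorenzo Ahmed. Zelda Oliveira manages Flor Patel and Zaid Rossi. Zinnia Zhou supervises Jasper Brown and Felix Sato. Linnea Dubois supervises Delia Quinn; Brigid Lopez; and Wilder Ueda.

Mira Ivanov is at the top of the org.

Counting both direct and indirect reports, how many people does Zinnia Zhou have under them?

2

Zinnia Zhou directly manages Jasper Brown, Felix Sato. Jasper Brown has no reports. Felix Sato has no reports. So Zinnia Zhou's organization is 2 direct reports plus everyone under them: 1 + 1 = 2.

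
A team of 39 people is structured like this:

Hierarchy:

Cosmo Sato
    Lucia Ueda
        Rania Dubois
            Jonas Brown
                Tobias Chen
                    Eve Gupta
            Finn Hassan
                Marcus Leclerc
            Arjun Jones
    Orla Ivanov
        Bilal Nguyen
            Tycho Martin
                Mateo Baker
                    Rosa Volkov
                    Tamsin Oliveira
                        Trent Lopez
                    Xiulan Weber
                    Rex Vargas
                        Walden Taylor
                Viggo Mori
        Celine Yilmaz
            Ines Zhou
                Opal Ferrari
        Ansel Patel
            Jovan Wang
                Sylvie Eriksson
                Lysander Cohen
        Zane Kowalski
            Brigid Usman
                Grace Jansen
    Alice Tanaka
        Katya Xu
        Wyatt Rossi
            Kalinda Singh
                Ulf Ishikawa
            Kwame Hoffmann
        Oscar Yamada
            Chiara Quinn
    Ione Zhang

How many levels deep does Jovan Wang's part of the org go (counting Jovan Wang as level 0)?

The longest chain under Jovan Wang runs Jovan Wang → Lysander Cohen, which is 1 level below Jovan Wang.

1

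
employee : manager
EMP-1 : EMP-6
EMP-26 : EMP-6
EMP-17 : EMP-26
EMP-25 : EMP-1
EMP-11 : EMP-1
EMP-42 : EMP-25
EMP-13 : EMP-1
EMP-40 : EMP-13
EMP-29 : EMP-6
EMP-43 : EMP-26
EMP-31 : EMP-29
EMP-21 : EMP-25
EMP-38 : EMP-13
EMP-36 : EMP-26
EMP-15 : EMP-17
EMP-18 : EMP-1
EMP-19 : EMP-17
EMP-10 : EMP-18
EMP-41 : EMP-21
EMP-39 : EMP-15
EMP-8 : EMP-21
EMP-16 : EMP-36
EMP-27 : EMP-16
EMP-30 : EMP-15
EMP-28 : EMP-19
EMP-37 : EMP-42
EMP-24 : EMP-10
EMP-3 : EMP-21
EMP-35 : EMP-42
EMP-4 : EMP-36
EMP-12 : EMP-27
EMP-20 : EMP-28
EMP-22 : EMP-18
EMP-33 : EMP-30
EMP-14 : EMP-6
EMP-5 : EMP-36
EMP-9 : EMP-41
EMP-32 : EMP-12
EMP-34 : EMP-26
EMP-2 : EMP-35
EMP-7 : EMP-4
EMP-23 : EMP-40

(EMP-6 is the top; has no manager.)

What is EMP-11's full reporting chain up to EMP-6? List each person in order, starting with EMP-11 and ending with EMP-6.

EMP-11 reports to EMP-1. EMP-1 reports to EMP-6. EMP-6 is at the top.

EMP-11 -> EMP-1 -> EMP-6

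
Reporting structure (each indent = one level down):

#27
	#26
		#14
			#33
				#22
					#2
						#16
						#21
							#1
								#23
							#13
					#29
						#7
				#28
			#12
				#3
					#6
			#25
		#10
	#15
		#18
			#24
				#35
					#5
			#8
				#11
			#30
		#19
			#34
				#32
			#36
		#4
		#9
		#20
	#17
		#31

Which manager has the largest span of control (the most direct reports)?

#15

Direct-report counts: #27 has 3; #17 has 1; #15 has 5; #19 has 2; #34 has 1; #18 has 3; #8 has 1; #24 has 1; #35 has 1; #26 has 2; #14 has 3; #12 has 1; #3 has 1; #33 has 2; #22 has 2; #29 has 1; #2 has 2; #21 has 2; #1 has 1. The largest is 5, held by #15.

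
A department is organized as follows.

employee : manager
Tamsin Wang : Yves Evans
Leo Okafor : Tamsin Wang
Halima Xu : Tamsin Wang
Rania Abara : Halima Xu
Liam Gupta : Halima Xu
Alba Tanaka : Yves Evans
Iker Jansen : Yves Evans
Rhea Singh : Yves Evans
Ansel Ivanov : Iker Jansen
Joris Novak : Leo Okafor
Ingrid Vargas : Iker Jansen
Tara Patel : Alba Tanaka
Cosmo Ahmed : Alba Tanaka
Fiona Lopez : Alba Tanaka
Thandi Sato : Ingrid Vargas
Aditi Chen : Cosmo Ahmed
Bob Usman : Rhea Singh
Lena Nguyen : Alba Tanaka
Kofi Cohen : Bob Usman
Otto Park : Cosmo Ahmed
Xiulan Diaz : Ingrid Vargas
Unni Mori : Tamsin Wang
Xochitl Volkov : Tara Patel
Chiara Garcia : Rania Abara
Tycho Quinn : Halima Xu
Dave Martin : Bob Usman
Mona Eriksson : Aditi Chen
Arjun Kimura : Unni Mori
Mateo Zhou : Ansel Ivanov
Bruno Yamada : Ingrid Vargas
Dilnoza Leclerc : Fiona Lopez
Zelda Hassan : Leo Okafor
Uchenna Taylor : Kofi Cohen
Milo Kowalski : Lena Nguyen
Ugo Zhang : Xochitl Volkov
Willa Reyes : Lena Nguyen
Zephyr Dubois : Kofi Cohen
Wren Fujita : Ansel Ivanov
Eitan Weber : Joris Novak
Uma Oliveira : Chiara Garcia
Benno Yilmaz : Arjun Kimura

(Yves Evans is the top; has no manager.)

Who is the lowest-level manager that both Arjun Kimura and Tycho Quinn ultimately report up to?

Arjun Kimura's chain of managers is Unni Mori, Tamsin Wang, Yves Evans. Tycho Quinn's chain of managers is Halima Xu, Tamsin Wang, Yves Evans. The first manager that appears in both chains is Tamsin Wang.

Tamsin Wang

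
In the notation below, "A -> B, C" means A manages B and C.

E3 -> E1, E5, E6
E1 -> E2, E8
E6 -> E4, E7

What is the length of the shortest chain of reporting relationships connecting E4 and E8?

E4 is 2 levels below E3, and E8 is 2 levels below E3 (their lowest common manager). The shortest path runs up from E4 to E3 and back down to E8: 2 + 2 = 4 links.

4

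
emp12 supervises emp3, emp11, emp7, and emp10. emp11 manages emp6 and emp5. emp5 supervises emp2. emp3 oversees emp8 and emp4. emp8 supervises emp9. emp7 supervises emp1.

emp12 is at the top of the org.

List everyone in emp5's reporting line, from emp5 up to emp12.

emp5 -> emp11 -> emp12

emp5 reports to emp11. emp11 reports to emp12. emp12 is at the top.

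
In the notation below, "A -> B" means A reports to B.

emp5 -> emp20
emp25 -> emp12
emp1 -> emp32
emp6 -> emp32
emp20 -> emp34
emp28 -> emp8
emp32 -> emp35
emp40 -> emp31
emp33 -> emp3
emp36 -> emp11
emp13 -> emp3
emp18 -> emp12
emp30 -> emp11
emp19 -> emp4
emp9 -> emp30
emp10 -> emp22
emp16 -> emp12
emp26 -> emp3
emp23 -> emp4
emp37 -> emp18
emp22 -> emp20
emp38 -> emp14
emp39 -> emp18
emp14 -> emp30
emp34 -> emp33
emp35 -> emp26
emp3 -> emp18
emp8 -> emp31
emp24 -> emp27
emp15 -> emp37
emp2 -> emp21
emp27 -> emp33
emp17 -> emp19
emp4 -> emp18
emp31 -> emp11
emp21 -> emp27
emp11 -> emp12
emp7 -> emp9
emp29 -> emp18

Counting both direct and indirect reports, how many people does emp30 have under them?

emp30 directly manages emp14, emp9. Under emp14: emp38 (1). Under emp9: emp7 (1). So emp30's organization is 2 direct reports plus everyone under them: 2 + 2 = 4.

4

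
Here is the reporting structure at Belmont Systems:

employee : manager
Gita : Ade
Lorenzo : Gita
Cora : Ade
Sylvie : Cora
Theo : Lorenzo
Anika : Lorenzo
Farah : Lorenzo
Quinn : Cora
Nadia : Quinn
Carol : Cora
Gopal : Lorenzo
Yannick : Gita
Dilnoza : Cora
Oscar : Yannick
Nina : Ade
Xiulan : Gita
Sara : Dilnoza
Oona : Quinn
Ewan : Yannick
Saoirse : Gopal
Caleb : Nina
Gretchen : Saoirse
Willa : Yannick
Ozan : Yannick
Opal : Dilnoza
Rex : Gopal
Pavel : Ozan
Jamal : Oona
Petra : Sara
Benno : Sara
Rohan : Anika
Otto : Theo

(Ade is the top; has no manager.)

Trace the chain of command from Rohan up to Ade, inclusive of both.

Rohan -> Anika -> Lorenzo -> Gita -> Ade

Rohan reports to Anika. Anika reports to Lorenzo. Lorenzo reports to Gita. Gita reports to Ade. Ade is at the top.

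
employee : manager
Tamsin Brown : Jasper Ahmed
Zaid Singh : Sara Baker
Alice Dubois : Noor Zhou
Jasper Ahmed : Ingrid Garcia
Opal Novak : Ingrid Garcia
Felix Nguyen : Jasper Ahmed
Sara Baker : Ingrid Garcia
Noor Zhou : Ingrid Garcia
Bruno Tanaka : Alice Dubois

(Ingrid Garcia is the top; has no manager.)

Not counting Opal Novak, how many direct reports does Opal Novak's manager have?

Opal Novak reports to Ingrid Garcia. Ingrid Garcia's other direct reports are Noor Zhou, Jasper Ahmed, Sara Baker — 3 peers.

3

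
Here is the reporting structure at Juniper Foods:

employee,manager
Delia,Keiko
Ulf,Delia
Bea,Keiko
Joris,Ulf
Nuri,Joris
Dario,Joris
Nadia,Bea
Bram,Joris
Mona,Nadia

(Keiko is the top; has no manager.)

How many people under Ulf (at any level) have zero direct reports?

The people in Ulf's organization with no one reporting to them are Bram, Dario, Nuri. That is 3.

3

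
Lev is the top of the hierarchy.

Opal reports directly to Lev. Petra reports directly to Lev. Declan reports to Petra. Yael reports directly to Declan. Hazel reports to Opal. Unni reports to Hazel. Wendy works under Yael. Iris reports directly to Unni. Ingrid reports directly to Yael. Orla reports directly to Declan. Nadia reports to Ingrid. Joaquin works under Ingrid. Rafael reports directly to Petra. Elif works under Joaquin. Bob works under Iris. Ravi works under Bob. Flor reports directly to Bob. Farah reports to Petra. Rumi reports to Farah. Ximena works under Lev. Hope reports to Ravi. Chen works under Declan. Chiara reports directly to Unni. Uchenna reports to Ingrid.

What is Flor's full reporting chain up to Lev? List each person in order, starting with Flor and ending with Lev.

Flor -> Bob -> Iris -> Unni -> Hazel -> Opal -> Lev

Flor reports to Bob. Bob reports to Iris. Iris reports to Unni. Unni reports to Hazel. Hazel reports to Opal. Opal reports to Lev. Lev is at the top.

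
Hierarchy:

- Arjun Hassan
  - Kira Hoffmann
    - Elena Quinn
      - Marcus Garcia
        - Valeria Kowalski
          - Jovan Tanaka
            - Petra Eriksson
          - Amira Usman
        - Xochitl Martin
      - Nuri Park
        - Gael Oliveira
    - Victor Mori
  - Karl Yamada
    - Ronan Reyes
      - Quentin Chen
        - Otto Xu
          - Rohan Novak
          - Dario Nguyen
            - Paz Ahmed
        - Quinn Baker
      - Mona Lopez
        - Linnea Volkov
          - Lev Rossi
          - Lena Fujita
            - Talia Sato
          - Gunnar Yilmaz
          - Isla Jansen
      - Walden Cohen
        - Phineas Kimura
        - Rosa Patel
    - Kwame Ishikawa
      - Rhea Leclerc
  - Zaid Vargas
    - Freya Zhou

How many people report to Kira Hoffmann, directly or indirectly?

10

Kira Hoffmann directly manages Elena Quinn, Victor Mori. Under Elena Quinn: Nuri Park, Gael Oliveira, Marcus Garcia, Xochitl Martin, Valeria Kowalski, Amira Usman, Jovan Tanaka, Petra Eriksson (8). Victor Mori has no reports. So Kira Hoffmann's organization is 2 direct reports plus everyone under them: 9 + 1 = 10.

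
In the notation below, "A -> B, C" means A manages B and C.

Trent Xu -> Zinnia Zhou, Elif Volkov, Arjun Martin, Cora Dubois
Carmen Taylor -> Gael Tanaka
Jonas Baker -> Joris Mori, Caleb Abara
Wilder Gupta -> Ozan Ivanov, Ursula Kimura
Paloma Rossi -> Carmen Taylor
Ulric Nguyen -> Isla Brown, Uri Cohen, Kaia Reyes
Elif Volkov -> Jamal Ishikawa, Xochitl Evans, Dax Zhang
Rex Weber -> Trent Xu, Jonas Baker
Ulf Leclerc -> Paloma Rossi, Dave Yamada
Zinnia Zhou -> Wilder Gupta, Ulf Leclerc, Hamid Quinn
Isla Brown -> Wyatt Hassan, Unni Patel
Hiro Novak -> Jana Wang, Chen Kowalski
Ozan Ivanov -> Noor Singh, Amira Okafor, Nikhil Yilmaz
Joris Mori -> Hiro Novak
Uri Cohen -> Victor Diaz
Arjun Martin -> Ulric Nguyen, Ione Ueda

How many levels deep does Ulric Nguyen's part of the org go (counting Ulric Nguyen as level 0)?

The longest chain under Ulric Nguyen runs Ulric Nguyen → Uri Cohen → Victor Diaz, which is 2 levels below Ulric Nguyen.

2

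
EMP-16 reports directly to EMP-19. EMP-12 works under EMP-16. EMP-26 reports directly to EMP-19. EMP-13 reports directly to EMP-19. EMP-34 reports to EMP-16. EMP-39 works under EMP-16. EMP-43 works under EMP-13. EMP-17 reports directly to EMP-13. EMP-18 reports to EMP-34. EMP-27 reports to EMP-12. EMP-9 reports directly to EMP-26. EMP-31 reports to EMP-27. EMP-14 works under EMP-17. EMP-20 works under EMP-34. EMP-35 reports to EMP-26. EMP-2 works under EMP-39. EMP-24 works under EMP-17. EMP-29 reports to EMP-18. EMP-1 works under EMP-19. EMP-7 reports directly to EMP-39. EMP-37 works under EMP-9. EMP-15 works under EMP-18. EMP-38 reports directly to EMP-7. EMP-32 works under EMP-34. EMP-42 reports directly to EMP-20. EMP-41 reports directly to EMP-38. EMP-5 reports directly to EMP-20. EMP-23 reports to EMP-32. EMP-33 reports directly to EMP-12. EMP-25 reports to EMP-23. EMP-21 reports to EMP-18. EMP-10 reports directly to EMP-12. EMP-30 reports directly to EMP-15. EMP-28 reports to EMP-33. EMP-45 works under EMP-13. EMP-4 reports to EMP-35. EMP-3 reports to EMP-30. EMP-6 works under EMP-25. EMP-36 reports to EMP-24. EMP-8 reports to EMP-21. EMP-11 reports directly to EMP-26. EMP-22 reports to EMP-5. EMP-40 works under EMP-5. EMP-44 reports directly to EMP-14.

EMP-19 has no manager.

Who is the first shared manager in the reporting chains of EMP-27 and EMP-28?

EMP-12

EMP-27's chain of managers is EMP-12, EMP-16, EMP-19. EMP-28's chain of managers is EMP-33, EMP-12, EMP-16, EMP-19. The first manager that appears in both chains is EMP-12.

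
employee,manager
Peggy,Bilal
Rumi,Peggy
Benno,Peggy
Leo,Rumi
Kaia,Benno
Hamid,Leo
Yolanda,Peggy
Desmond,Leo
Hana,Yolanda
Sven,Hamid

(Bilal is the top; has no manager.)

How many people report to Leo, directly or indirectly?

Leo directly manages Hamid, Desmond. Under Hamid: Sven (1). Desmond has no reports. So Leo's organization is 2 direct reports plus everyone under them: 2 + 1 = 3.

3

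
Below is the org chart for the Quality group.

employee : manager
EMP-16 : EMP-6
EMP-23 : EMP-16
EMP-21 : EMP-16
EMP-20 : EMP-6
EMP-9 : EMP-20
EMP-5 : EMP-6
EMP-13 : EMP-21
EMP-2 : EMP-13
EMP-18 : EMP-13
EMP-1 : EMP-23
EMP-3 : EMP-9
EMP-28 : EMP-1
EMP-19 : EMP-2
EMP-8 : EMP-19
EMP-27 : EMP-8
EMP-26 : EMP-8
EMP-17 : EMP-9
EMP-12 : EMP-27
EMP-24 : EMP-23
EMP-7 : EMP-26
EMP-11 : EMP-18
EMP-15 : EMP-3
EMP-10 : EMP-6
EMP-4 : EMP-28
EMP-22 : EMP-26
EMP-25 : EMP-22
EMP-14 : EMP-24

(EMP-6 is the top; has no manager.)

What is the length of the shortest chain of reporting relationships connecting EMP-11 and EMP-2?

EMP-11 is 2 levels below EMP-13, and EMP-2 is 1 level below EMP-13 (their lowest common manager). The shortest path runs up from EMP-11 to EMP-13 and back down to EMP-2: 2 + 1 = 3 links.

3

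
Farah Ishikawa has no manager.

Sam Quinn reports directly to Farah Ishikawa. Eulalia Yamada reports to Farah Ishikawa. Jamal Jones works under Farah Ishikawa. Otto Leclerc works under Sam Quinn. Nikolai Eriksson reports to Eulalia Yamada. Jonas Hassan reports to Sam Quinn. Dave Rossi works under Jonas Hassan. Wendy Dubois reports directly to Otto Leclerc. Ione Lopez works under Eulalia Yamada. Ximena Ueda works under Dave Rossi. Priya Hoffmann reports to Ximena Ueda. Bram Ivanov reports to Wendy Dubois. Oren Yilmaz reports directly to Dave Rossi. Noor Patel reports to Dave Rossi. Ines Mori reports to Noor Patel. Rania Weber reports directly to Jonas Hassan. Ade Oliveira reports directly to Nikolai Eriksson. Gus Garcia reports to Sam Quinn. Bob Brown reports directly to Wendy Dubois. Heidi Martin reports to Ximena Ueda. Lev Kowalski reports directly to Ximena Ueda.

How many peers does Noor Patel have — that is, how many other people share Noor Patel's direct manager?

Noor Patel reports to Dave Rossi. Dave Rossi's other direct reports are Ximena Ueda, Oren Yilmaz — 2 peers.

2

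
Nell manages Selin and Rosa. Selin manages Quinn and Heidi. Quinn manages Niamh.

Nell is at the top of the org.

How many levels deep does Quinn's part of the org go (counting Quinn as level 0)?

1

The longest chain under Quinn runs Quinn → Niamh, which is 1 level below Quinn.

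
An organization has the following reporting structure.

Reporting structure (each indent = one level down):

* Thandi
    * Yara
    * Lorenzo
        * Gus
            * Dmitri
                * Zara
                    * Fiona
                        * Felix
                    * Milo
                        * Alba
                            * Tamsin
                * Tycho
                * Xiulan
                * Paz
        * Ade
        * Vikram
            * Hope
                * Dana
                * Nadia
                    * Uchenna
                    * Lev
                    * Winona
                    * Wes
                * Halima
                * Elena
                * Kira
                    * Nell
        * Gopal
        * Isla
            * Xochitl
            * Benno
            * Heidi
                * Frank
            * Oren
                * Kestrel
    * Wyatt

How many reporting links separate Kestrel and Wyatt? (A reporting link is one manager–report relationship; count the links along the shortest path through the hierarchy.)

Kestrel is 4 levels below Thandi, and Wyatt is 1 level below Thandi (their lowest common manager). The shortest path runs up from Kestrel to Thandi and back down to Wyatt: 4 + 1 = 5 links.

5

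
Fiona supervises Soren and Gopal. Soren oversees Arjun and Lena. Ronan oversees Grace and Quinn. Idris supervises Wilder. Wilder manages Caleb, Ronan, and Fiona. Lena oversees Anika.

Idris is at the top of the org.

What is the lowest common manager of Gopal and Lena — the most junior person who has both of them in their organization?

Fiona

Gopal's chain of managers is Fiona, Wilder, Idris. Lena's chain of managers is Soren, Fiona, Wilder, Idris. The first manager that appears in both chains is Fiona.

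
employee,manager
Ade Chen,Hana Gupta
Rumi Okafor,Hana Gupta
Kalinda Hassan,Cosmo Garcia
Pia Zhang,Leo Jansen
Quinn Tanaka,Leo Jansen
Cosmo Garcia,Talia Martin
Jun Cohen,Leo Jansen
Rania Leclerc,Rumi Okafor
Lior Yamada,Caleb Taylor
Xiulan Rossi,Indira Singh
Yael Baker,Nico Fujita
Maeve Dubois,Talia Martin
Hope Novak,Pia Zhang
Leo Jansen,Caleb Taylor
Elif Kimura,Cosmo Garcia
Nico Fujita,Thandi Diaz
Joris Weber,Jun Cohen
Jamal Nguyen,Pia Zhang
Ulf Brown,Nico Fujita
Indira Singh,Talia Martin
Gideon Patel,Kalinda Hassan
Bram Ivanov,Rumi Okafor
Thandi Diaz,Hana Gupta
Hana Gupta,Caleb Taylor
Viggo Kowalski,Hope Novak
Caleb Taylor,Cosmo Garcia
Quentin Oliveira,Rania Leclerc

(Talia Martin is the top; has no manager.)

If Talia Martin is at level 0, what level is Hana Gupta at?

Chain from Hana Gupta up to Talia Martin: Hana Gupta → Caleb Taylor → Cosmo Garcia → Talia Martin. That is 3 steps up, so Hana Gupta is 3 levels below Talia Martin.

3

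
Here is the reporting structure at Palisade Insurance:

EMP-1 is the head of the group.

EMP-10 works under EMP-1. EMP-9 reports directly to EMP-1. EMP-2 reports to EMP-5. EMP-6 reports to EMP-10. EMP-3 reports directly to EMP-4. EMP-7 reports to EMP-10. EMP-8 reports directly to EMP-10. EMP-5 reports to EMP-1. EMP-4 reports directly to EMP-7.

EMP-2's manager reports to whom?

EMP-2 reports to EMP-5, and EMP-5 reports to EMP-1. So EMP-2's skip-level manager is EMP-1.

EMP-1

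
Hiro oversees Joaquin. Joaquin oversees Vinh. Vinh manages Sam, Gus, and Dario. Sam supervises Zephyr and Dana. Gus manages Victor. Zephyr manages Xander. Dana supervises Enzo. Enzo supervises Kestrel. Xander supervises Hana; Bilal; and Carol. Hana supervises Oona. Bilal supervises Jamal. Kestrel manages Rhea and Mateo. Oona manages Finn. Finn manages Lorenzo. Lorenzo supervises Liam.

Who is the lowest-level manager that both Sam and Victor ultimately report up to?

Sam's chain of managers is Vinh, Joaquin, Hiro. Victor's chain of managers is Gus, Vinh, Joaquin, Hiro. The first manager that appears in both chains is Vinh.

Vinh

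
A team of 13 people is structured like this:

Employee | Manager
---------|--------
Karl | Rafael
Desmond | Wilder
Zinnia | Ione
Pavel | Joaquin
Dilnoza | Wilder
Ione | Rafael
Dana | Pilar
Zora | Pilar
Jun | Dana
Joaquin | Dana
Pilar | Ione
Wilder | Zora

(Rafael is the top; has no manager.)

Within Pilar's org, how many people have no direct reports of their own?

4

The people in Pilar's organization with no one reporting to them are Jun, Pavel, Dilnoza, Desmond. That is 4.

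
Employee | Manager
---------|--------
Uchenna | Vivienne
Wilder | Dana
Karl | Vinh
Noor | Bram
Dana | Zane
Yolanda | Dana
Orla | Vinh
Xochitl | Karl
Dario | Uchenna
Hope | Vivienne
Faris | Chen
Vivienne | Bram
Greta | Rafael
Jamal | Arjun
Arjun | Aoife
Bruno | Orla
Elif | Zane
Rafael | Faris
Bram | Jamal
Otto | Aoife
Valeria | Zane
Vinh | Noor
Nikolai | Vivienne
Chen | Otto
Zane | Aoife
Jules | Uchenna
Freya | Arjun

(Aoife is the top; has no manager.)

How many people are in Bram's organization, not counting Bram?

12

Bram directly manages Vivienne, Noor. Under Vivienne: Hope, Nikolai, Uchenna, Jules, Dario (5). Under Noor: Vinh, Karl, Xochitl, Orla, Bruno (5). So Bram's organization is 2 direct reports plus everyone under them: 6 + 6 = 12.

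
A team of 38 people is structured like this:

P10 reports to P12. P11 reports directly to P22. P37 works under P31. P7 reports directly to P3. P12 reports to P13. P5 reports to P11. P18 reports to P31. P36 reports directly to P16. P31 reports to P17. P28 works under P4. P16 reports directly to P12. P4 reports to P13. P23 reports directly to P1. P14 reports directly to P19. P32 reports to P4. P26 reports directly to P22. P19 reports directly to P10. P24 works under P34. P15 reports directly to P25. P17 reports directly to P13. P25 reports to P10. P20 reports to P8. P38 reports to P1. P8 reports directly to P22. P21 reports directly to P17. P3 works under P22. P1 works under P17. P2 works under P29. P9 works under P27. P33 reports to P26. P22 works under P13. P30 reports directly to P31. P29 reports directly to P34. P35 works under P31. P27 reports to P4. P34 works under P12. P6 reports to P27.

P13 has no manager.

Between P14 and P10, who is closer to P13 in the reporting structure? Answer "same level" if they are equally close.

P10

P14 is 4 levels below P13; P10 is 2. P10 is higher.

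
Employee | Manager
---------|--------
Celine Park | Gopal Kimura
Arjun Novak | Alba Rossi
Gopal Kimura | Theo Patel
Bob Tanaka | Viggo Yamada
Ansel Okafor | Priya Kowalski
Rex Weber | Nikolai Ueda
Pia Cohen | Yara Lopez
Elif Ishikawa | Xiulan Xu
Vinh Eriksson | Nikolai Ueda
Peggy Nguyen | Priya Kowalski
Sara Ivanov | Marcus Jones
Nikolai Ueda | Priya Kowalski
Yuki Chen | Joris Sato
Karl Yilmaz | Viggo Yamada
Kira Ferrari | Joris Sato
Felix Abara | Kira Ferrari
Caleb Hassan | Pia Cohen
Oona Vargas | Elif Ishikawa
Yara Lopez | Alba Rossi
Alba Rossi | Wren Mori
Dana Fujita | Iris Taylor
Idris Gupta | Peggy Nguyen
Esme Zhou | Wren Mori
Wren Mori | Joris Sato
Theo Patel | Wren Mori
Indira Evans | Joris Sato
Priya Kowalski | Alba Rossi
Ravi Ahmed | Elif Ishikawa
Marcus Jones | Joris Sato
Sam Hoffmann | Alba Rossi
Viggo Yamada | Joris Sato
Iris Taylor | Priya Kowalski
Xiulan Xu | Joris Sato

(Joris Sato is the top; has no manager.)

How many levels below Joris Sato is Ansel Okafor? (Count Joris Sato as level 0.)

Chain from Ansel Okafor up to Joris Sato: Ansel Okafor → Priya Kowalski → Alba Rossi → Wren Mori → Joris Sato. That is 4 steps up, so Ansel Okafor is 4 levels below Joris Sato.

4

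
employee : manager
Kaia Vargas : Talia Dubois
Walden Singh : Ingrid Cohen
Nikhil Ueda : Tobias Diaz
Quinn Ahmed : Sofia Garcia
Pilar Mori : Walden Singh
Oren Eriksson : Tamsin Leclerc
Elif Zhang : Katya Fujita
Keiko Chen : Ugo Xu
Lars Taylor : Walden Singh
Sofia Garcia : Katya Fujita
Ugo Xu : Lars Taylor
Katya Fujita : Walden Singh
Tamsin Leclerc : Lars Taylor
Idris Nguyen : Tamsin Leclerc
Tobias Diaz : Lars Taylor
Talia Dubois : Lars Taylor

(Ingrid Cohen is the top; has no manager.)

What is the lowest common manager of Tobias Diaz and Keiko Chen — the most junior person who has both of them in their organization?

Lars Taylor

Tobias Diaz's chain of managers is Lars Taylor, Walden Singh, Ingrid Cohen. Keiko Chen's chain of managers is Ugo Xu, Lars Taylor, Walden Singh, Ingrid Cohen. The first manager that appears in both chains is Lars Taylor.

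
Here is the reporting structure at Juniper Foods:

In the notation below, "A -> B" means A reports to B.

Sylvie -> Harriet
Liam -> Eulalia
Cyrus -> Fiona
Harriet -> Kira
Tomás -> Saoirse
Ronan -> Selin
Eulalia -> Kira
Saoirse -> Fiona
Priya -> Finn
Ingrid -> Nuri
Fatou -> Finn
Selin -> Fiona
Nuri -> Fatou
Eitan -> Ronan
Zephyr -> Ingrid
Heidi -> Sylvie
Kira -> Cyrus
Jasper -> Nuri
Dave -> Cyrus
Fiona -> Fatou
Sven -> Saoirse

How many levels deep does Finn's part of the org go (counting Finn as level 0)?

The longest chain under Finn runs Finn → Fatou → Fiona → Cyrus → Kira → Harriet → Sylvie → Heidi, which is 7 levels below Finn.

7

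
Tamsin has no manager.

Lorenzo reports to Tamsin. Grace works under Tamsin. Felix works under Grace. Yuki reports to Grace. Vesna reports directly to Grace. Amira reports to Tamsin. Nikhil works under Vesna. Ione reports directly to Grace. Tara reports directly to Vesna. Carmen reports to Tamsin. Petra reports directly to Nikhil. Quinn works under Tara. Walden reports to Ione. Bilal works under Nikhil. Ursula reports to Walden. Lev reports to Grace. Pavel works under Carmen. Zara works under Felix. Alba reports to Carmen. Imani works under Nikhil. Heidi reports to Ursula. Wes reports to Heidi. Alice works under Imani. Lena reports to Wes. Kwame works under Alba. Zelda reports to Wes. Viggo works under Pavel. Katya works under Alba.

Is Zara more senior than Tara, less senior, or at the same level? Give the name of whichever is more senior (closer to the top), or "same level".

Both Zara and Tara are 3 levels below Tamsin.

same level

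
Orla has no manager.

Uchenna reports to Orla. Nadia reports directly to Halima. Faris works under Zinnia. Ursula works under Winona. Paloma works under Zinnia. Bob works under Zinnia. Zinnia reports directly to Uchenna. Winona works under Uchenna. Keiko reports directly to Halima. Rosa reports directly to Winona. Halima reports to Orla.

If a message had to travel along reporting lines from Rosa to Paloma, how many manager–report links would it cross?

Rosa is 2 levels below Uchenna, and Paloma is 2 levels below Uchenna (their lowest common manager). The shortest path runs up from Rosa to Uchenna and back down to Paloma: 2 + 2 = 4 links.

4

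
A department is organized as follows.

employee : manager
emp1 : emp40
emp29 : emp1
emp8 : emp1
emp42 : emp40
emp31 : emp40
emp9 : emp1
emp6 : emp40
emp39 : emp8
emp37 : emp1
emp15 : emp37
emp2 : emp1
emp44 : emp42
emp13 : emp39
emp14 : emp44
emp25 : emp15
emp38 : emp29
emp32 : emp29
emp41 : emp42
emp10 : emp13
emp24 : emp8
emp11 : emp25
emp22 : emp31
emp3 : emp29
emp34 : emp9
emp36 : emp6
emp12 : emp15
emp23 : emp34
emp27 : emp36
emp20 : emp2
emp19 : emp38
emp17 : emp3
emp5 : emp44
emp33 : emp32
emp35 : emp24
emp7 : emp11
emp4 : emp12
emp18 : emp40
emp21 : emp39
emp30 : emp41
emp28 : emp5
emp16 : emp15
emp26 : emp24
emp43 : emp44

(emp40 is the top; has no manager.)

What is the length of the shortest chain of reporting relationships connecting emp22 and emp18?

emp22 is 2 levels below emp40, and emp18 is 1 level below emp40 (their lowest common manager). The shortest path runs up from emp22 to emp40 and back down to emp18: 2 + 1 = 3 links.

3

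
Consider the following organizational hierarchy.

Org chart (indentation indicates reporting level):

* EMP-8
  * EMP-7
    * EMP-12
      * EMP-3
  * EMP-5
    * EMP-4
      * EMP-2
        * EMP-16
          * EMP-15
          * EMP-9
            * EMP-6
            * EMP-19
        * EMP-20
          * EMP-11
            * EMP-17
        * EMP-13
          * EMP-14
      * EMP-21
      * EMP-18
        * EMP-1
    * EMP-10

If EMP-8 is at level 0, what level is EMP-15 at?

Chain from EMP-15 up to EMP-8: EMP-15 → EMP-16 → EMP-2 → EMP-4 → EMP-5 → EMP-8. That is 5 steps up, so EMP-15 is 5 levels below EMP-8.

5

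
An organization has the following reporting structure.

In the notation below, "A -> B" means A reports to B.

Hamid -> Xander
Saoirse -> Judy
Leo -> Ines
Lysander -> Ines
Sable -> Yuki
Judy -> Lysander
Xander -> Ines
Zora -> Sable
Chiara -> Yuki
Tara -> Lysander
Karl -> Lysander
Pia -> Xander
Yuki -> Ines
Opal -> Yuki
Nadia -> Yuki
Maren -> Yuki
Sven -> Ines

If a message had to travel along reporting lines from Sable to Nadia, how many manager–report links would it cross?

Sable is 1 level below Yuki, and Nadia is 1 level below Yuki (their lowest common manager). The shortest path runs up from Sable to Yuki and back down to Nadia: 1 + 1 = 2 links.

2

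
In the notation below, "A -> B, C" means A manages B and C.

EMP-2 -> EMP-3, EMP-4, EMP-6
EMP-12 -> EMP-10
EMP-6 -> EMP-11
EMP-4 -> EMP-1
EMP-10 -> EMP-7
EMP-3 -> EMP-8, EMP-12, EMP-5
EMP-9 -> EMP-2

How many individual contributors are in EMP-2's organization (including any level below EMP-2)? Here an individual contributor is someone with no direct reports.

5

The people in EMP-2's organization with no one reporting to them are EMP-11, EMP-1, EMP-5, EMP-7, EMP-8. That is 5.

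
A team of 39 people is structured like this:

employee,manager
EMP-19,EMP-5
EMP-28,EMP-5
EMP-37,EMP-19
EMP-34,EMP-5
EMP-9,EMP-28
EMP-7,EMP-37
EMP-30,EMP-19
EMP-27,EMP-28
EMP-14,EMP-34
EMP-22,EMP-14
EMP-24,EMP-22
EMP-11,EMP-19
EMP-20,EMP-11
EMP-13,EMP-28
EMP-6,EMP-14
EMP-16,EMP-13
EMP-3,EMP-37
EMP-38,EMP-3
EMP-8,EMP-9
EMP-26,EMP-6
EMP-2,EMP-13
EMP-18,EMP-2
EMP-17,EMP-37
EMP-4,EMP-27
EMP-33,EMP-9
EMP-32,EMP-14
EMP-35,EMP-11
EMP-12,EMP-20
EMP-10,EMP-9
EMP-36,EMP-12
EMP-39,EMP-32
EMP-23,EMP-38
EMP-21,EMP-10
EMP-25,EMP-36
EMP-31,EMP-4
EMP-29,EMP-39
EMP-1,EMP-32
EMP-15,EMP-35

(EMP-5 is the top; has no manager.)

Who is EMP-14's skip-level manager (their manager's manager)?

EMP-14 reports to EMP-34, and EMP-34 reports to EMP-5. So EMP-14's skip-level manager is EMP-5.

EMP-5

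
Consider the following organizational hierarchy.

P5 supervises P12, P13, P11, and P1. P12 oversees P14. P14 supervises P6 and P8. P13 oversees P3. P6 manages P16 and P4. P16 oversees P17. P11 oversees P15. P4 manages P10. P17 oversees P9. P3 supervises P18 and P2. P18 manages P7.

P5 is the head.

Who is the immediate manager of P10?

P10 reports directly to P4.

P4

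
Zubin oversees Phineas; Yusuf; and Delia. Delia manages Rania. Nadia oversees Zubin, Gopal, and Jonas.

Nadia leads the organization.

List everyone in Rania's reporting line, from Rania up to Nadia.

Rania -> Delia -> Zubin -> Nadia

Rania reports to Delia. Delia reports to Zubin. Zubin reports to Nadia. Nadia is at the top.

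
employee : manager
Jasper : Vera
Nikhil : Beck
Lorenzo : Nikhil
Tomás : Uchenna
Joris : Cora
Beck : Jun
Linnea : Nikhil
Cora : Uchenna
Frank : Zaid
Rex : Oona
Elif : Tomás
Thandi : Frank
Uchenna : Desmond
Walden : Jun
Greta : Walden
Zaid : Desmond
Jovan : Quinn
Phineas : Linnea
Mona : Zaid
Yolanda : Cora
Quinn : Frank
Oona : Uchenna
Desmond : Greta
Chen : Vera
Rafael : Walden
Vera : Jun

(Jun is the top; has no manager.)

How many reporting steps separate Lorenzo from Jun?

Chain from Lorenzo up to Jun: Lorenzo → Nikhil → Beck → Jun. That is 3 steps up, so Lorenzo is 3 levels below Jun.

3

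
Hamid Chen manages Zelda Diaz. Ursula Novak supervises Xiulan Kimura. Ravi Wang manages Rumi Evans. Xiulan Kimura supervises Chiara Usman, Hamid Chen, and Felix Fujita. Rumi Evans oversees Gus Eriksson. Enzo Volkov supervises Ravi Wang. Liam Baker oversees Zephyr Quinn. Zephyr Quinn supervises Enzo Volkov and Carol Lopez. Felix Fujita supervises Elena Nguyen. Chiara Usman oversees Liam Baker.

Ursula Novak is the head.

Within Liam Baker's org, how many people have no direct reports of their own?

The people in Liam Baker's organization with no one reporting to them are Carol Lopez, Gus Eriksson. That is 2.

2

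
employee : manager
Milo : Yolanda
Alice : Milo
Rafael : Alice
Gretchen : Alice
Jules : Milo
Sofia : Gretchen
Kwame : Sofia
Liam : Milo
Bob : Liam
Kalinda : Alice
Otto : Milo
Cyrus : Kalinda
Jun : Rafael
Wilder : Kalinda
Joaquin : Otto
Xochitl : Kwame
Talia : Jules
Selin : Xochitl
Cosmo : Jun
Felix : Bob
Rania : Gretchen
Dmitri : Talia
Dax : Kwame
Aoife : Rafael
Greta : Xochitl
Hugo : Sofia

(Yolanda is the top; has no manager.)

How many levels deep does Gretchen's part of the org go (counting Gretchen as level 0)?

4

The longest chain under Gretchen runs Gretchen → Sofia → Kwame → Xochitl → Greta, which is 4 levels below Gretchen.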